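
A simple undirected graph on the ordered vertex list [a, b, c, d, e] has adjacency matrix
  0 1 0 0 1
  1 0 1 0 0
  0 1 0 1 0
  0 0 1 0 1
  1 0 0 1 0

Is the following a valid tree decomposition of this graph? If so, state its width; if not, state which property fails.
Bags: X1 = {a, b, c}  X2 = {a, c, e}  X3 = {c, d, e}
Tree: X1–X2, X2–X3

Yes; width 2.

Vertex coverage: the bags together contain {a, b, c, d, e}, the full vertex set. Edge coverage: each edge of G has both endpoints in at least one bag. Running intersection: for every vertex, the bags containing it form a connected subtree. All three properties hold, so this is a valid tree decomposition of width max|bag| − 1 = 2, and hence tw(G) ≤ 2.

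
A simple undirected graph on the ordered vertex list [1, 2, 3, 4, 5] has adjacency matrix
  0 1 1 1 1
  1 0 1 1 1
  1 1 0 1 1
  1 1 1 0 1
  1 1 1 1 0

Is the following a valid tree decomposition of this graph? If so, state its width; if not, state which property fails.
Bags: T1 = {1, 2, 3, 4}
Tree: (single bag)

A tree decomposition must satisfy three properties: every vertex lies in some bag; for every edge, both endpoints lie together in some bag; and for every vertex, the bags containing it form a connected subtree. Here vertex 5 appears in no bag, so the decomposition is invalid.

No — vertex 5 appears in no bag.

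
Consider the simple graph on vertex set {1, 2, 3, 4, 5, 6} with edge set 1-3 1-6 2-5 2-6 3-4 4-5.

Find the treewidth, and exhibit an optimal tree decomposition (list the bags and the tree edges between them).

Every bag has size at most 3, so the width is 3 − 1 = 2 and tw(G) ≤ 2. For the lower bound, G contains the cycle 4–5–2–6–1–3–4, so G is not a forest; only forests have treewidth ≤ 1, hence tw(G) ≥ 2. Hence tw(G) = 2 exactly.

Treewidth 2.
Bags: B1 = {2, 4, 5}  B2 = {2, 4, 6}  B3 = {1, 4, 6}  B4 = {1, 3, 4}
Tree: B1–B2, B2–B3, B3–B4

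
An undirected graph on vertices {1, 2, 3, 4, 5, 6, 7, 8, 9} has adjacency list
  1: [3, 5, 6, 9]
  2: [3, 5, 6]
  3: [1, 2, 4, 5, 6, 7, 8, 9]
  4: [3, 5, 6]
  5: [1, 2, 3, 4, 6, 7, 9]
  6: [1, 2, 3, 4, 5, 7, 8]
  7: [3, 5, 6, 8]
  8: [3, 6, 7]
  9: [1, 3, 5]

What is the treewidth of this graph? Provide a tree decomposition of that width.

Each bag holds 4 vertices, so the decomposition has width 3, which upper-bounds the treewidth. Conversely, {3, 6, 7, 8} is a clique of size 4, and the vertices of any clique must share a bag in every tree decomposition; so some bag has ≥ 4 vertices and tw(G) ≥ 3. Hence tw(G) = 3 exactly.

Treewidth 3.
One optimal decomposition is:
Bags: B1 = {3, 5, 6, 7}  B2 = {2, 3, 5, 6}  B3 = {3, 4, 5, 6}  B4 = {1, 3, 5, 6}  B5 = {3, 6, 7, 8}  B6 = {1, 3, 5, 9}
Tree: B1–B2, B1–B3, B3–B4, B1–B5, B4–B6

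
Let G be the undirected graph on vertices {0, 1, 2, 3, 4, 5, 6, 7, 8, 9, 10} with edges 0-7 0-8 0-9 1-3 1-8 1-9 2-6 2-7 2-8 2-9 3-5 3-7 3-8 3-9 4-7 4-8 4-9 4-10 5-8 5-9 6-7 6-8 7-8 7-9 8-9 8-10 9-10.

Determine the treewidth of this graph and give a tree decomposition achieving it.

Treewidth 3.
One optimal decomposition is:
Bags: B1 = {3, 7, 8, 9}  B2 = {1, 3, 8, 9}  B3 = {2, 7, 8, 9}  B4 = {2, 6, 7, 8}  B5 = {0, 7, 8, 9}  B6 = {3, 5, 8, 9}  B7 = {4, 7, 8, 9}  B8 = {4, 8, 9, 10}
Tree: B1–B2, B1–B3, B3–B4, B1–B5, B2–B6, B5–B7, B7–B8

The largest bag has 4 vertices, giving width 3; this decomposition certifies tw(G) ≤ 3. On the other hand G contains the 4-clique {1, 3, 8, 9}. A clique must lie in a single bag of any decomposition, so no decomposition can have width below 3. Combining the bounds, tw(G) = 3.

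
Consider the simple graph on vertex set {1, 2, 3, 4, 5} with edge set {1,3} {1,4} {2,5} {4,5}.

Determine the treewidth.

1

A width-1 tree decomposition is:
Bags: B1 = {2, 5}  B2 = {4, 5}  B3 = {1, 4}  B4 = {1, 3}
Tree: B1–B2, B2–B3, B3–B4
The largest bag has 2 vertices, giving width 1; this decomposition certifies tw(G) ≤ 1. Any graph with an edge has treewidth ≥ 1, and G has the edge 2–5. The upper and lower bounds meet at 1, so that is the treewidth.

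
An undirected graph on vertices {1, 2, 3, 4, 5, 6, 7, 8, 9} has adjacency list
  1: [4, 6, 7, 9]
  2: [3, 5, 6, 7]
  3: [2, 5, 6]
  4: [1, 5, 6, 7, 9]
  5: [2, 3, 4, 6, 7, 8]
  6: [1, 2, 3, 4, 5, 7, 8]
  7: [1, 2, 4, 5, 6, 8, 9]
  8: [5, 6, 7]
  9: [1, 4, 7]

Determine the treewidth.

3

A width-3 tree decomposition is:
Bags: B1 = {4, 5, 6, 7}  B2 = {5, 6, 7, 8}  B3 = {1, 4, 6, 7}  B4 = {1, 4, 7, 9}  B5 = {2, 5, 6, 7}  B6 = {2, 3, 5, 6}
Tree: B1–B2, B1–B3, B3–B4, B2–B5, B5–B6
Each bag holds 4 vertices, so the decomposition has width 3, which upper-bounds the treewidth. Conversely, {1, 4, 7, 9} is a clique of size 4, and the vertices of any clique must share a bag in every tree decomposition; so some bag has ≥ 4 vertices and tw(G) ≥ 3. Combining the bounds, tw(G) = 3.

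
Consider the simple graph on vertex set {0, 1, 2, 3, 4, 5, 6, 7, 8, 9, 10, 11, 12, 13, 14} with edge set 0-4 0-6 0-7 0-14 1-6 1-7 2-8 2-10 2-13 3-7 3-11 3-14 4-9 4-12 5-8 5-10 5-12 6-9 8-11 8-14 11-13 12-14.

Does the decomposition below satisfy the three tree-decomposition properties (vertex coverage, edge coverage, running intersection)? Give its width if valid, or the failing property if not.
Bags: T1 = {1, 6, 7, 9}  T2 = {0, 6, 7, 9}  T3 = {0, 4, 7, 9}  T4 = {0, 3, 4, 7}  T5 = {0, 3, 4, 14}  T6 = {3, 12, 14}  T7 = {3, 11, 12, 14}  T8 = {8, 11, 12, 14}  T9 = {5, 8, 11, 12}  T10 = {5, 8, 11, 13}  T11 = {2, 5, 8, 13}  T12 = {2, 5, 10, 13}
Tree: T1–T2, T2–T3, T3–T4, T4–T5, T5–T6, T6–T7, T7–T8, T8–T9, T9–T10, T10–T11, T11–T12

A tree decomposition must satisfy three properties: every vertex lies in some bag; for every edge, both endpoints lie together in some bag; and for every vertex, the bags containing it form a connected subtree. Here edge (4,12) lies in no bag, so the decomposition is invalid.

No — edge (4,12) lies in no bag.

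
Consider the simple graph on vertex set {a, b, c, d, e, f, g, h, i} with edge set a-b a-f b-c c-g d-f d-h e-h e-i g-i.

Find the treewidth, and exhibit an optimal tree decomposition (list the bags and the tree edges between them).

Treewidth 2.
One optimal decomposition is:
Bags: B1 = {a, d, f}  B2 = {a, b, d}  B3 = {b, c, d}  B4 = {c, d, g}  B5 = {d, g, i}  B6 = {d, e, i}  B7 = {d, e, h}
Tree: B1–B2, B2–B3, B3–B4, B4–B5, B5–B6, B6–B7

Every bag has size at most 3, so the width is 3 − 1 = 2 and tw(G) ≤ 2. Since d–f–a–b–c–g–i–e–h–d is a cycle in G, G is not acyclic. Forests are exactly the graphs of treewidth ≤ 1, so tw(G) ≥ 2. Therefore the treewidth is 2.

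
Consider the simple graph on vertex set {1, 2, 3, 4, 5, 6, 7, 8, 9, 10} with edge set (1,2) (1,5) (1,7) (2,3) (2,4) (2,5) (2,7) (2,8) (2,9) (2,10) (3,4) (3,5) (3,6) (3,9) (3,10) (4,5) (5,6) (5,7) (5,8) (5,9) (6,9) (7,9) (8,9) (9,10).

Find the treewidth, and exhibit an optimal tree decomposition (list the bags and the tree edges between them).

The largest bag has 4 vertices, giving width 3; this decomposition certifies tw(G) ≤ 3. Conversely, {2, 3, 9, 10} is a clique of size 4, and the vertices of any clique must share a bag in every tree decomposition; so some bag has ≥ 4 vertices and tw(G) ≥ 3. The upper and lower bounds meet at 3, so that is the treewidth.

Treewidth 3.
Bags: B1 = {2, 5, 7, 9}  B2 = {2, 3, 5, 9}  B3 = {1, 2, 5, 7}  B4 = {2, 3, 9, 10}  B5 = {3, 5, 6, 9}  B6 = {2, 5, 8, 9}  B7 = {2, 3, 4, 5}
Tree: B1–B2, B1–B3, B2–B4, B2–B5, B2–B6, B2–B7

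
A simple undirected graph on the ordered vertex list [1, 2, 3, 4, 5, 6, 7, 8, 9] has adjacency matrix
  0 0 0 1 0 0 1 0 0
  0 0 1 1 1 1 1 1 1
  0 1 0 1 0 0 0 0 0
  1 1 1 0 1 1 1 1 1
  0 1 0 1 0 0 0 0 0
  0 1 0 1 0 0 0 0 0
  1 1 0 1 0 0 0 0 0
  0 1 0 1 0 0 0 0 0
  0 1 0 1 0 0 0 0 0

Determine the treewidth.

A width-2 tree decomposition is:
Bags: B1 = {2, 4, 9}  B2 = {2, 4, 7}  B3 = {1, 4, 7}  B4 = {2, 4, 6}  B5 = {2, 4, 8}  B6 = {2, 4, 5}  B7 = {2, 3, 4}
Tree: B1–B2, B2–B3, B2–B4, B1–B5, B4–B6, B1–B7
Each bag holds 3 vertices, so the decomposition has width 2, which upper-bounds the treewidth. Conversely, {1, 4, 7} is a clique of size 3, and the vertices of any clique must share a bag in every tree decomposition; so some bag has ≥ 3 vertices and tw(G) ≥ 2. Therefore the treewidth is 2.

2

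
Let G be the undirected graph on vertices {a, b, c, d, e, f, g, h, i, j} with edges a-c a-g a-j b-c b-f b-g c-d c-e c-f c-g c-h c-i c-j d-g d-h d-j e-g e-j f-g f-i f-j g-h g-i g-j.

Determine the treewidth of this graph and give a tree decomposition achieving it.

Each bag holds 4 vertices, so the decomposition has width 3, which upper-bounds the treewidth. Conversely, {c, d, g, j} is a clique of size 4, and the vertices of any clique must share a bag in every tree decomposition; so some bag has ≥ 4 vertices and tw(G) ≥ 3. Hence tw(G) = 3 exactly.

Treewidth 3.
One optimal decomposition is:
Bags: B1 = {c, f, g, j}  B2 = {c, d, g, j}  B3 = {b, c, f, g}  B4 = {a, c, g, j}  B5 = {c, e, g, j}  B6 = {c, f, g, i}  B7 = {c, d, g, h}
Tree: B1–B2, B1–B3, B2–B4, B1–B5, B3–B6, B2–B7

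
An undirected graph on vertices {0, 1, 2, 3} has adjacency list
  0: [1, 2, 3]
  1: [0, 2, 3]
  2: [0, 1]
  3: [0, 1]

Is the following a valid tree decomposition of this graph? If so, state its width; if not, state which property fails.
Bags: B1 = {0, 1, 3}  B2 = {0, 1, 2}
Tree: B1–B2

Yes; width 2.

Checking the three conditions: (i) the bags cover all of {0, 1, 2, 3}; (ii) for each edge, some bag contains both endpoints; (iii) the bags containing any fixed vertex form a subtree. All hold, so the decomposition is valid with width 3 − 1 = 2.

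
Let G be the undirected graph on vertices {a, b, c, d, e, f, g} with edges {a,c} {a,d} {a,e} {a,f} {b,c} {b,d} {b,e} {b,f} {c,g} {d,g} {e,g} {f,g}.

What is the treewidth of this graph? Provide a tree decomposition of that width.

The largest bag has 4 vertices, giving width 3; this decomposition certifies tw(G) ≤ 3. For the lower bound: the 4 vertex sets {b,c}, {a,d}, {g}, {e} are disjoint, each induces a connected subgraph, and every pair is joined by at least one edge of G. Contracting each set to a single vertex therefore yields K_{4} as a minor, and since treewidth is minor-monotone, tw(G) ≥ tw(K_{4}) = 3. Therefore the treewidth is 3.

Treewidth 3.
One optimal decomposition is:
Bags: B1 = {a, b, c, g}  B2 = {a, b, d, g}  B3 = {a, b, e, g}  B4 = {a, b, f, g}
Tree: B1–B2, B2–B3, B3–B4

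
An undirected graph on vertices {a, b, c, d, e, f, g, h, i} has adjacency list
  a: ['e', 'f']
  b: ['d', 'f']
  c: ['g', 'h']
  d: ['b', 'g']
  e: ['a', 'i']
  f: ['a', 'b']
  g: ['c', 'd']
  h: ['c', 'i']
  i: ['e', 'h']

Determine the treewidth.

2

A width-2 tree decomposition is:
Bags: B1 = {a, b, f}  B2 = {a, b, e}  B3 = {b, e, i}  B4 = {b, h, i}  B5 = {b, c, h}  B6 = {b, c, g}  B7 = {b, d, g}
Tree: B1–B2, B2–B3, B3–B4, B4–B5, B5–B6, B6–B7
Each bag holds 3 vertices, so the decomposition has width 2, which upper-bounds the treewidth. The edges b–f–a–e–i–h–c–g–d–b form a cycle, so G is not a tree and its treewidth is at least 2. The upper and lower bounds meet at 2, so that is the treewidth.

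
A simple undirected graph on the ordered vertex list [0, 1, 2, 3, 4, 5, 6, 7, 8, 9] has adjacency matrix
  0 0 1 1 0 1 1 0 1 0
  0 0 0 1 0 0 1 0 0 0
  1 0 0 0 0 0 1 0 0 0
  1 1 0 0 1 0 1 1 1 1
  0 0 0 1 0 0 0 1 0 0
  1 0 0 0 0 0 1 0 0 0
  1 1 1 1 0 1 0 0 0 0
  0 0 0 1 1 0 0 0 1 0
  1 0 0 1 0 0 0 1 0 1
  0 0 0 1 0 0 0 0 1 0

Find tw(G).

2

A width-2 tree decomposition is:
Bags: B1 = {1, 3, 6}  B2 = {0, 3, 6}  B3 = {0, 3, 8}  B4 = {3, 8, 9}  B5 = {0, 5, 6}  B6 = {0, 2, 6}  B7 = {3, 7, 8}  B8 = {3, 4, 7}
Tree: B1–B2, B2–B3, B3–B4, B2–B5, B5–B6, B4–B7, B7–B8
The largest bag has 3 vertices, giving width 2; this decomposition certifies tw(G) ≤ 2. For the lower bound, the 3 vertices {0, 2, 6} are pairwise adjacent, and any tree decomposition puts a clique entirely inside one bag — forcing width ≥ 2. Combining the bounds, tw(G) = 2.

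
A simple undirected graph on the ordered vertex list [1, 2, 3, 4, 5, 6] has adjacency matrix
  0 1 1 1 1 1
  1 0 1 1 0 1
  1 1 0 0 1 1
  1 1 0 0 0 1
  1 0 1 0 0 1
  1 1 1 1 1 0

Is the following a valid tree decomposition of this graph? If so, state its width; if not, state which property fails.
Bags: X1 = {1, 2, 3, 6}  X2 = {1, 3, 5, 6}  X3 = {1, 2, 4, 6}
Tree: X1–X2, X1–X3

Vertex coverage: the bags together contain {1, 2, 3, 4, 5, 6}, the full vertex set. Edge coverage: each edge of G has both endpoints in at least one bag. Running intersection: for every vertex, the bags containing it form a connected subtree. All three properties hold, so this is a valid tree decomposition of width max|bag| − 1 = 3, and hence tw(G) ≤ 3.

Yes; width 3.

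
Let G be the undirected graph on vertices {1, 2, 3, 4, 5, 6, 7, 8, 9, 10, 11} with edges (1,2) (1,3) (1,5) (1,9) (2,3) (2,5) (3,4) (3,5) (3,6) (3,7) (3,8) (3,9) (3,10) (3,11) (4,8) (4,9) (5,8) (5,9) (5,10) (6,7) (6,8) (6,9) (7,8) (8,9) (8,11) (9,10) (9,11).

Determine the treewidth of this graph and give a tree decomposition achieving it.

Treewidth 3.
Bags: B1 = {3, 6, 8, 9}  B2 = {3, 5, 8, 9}  B3 = {1, 3, 5, 9}  B4 = {3, 5, 9, 10}  B5 = {1, 2, 3, 5}  B6 = {3, 8, 9, 11}  B7 = {3, 4, 8, 9}  B8 = {3, 6, 7, 8}
Tree: B1–B2, B2–B3, B3–B4, B3–B5, B2–B6, B6–B7, B1–B8

Each bag holds 4 vertices, so the decomposition has width 3, which upper-bounds the treewidth. For the lower bound, the 4 vertices {3, 8, 9, 11} are pairwise adjacent, and any tree decomposition puts a clique entirely inside one bag — forcing width ≥ 3. Hence tw(G) = 3 exactly.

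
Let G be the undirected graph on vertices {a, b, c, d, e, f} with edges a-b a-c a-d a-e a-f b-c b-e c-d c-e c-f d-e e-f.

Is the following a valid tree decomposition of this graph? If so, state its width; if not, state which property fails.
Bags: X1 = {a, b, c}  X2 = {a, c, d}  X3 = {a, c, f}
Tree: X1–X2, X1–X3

A tree decomposition must satisfy three properties: every vertex lies in some bag; for every edge, both endpoints lie together in some bag; and for every vertex, the bags containing it form a connected subtree. Here vertex e appears in no bag, so the decomposition is invalid.

No — vertex e appears in no bag.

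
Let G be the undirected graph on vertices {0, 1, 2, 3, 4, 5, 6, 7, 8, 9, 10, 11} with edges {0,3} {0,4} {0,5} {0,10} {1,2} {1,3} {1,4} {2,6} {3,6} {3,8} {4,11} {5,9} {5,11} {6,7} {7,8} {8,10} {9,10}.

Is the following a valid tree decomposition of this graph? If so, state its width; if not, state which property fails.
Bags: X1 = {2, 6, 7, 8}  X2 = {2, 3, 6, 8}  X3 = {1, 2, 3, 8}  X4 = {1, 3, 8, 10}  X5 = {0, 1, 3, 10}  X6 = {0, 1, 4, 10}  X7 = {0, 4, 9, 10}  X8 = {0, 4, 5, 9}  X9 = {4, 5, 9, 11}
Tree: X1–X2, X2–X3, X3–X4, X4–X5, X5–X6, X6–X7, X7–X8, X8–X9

Yes; width 3.

Vertex coverage: the bags together contain {0, 1, 2, 3, 4, 5, 6, 7, 8, 9, 10, 11}, the full vertex set. Edge coverage: each edge of G has both endpoints in at least one bag. Running intersection: for every vertex, the bags containing it form a connected subtree. All three properties hold, so this is a valid tree decomposition of width max|bag| − 1 = 3, and hence tw(G) ≤ 3.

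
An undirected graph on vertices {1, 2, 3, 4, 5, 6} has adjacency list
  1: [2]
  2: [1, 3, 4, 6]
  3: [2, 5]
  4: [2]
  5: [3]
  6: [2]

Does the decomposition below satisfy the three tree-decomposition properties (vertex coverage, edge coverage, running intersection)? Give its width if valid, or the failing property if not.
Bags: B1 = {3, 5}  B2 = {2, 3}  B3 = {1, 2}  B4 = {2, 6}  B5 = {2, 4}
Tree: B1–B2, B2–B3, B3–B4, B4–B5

Yes; width 1.

Checking the three conditions: (i) the bags cover all of {1, 2, 3, 4, 5, 6}; (ii) for each edge, some bag contains both endpoints; (iii) the bags containing any fixed vertex form a subtree. All hold, so the decomposition is valid with width 2 − 1 = 1.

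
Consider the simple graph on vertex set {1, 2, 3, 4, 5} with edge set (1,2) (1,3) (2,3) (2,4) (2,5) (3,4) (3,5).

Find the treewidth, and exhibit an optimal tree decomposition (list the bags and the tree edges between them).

Treewidth 2.
One optimal decomposition is:
Bags: B1 = {2, 3, 5}  B2 = {1, 2, 3}  B3 = {2, 3, 4}
Tree: B1–B2, B2–B3

Every bag has size at most 3, so the width is 3 − 1 = 2 and tw(G) ≤ 2. Conversely, {1, 2, 3} is a clique of size 3, and the vertices of any clique must share a bag in every tree decomposition; so some bag has ≥ 3 vertices and tw(G) ≥ 2. The upper and lower bounds meet at 2, so that is the treewidth.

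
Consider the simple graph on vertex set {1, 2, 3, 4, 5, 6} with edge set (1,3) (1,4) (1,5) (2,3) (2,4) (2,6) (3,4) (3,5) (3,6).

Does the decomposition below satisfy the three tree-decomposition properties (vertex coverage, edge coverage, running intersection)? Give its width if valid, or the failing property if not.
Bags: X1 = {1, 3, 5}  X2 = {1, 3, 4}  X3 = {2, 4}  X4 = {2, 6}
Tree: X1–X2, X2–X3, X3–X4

A tree decomposition must satisfy three properties: every vertex lies in some bag; for every edge, both endpoints lie together in some bag; and for every vertex, the bags containing it form a connected subtree. Here edge (3,2) lies in no bag, so the decomposition is invalid.

No — edge (3,2) lies in no bag.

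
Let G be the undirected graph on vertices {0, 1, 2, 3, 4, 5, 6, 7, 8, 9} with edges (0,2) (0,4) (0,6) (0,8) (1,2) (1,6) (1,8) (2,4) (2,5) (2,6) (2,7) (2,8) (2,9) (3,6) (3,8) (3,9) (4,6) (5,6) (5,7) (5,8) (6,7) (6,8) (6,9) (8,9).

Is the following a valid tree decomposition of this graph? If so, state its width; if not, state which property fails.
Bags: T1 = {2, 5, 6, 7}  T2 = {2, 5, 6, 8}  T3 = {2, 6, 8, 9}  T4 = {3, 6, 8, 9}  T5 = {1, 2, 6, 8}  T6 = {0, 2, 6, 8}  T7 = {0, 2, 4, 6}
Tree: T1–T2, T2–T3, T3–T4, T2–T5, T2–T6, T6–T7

Checking the three conditions: (i) the bags cover all of {0, 1, 2, 3, 4, 5, 6, 7, 8, 9}; (ii) for each edge, some bag contains both endpoints; (iii) the bags containing any fixed vertex form a subtree. All hold, so the decomposition is valid with width 4 − 1 = 3.

Yes; width 3.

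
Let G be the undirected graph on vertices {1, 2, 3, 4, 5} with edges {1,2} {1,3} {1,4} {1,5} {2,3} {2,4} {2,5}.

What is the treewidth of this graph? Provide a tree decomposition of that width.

Each bag holds 3 vertices, so the decomposition has width 2, which upper-bounds the treewidth. For the lower bound, the 3 vertices {1, 2, 3} are pairwise adjacent, and any tree decomposition puts a clique entirely inside one bag — forcing width ≥ 2. Therefore the treewidth is 2.

Treewidth 2.
One optimal decomposition is:
Bags: B1 = {1, 2, 4}  B2 = {1, 2, 5}  B3 = {1, 2, 3}
Tree: B1–B2, B1–B3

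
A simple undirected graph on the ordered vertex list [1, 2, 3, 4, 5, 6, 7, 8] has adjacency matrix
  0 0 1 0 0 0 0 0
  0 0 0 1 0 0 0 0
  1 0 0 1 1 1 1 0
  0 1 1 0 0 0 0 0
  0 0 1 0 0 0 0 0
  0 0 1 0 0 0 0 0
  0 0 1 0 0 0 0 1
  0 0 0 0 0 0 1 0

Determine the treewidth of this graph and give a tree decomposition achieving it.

Treewidth 1.
Bags: B1 = {3, 7}  B2 = {3, 6}  B3 = {1, 3}  B4 = {3, 4}  B5 = {7, 8}  B6 = {3, 5}  B7 = {2, 4}
Tree: B1–B2, B1–B3, B3–B4, B1–B5, B1–B6, B4–B7

Every bag has size at most 2, so the width is 2 − 1 = 1 and tw(G) ≤ 1. Any graph with an edge has treewidth ≥ 1, and G has the edge 7–3. The upper and lower bounds meet at 1, so that is the treewidth.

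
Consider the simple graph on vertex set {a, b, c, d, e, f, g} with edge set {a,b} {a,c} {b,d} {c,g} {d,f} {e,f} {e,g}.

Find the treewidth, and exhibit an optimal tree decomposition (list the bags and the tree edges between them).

Treewidth 2.
One such decomposition:
Bags: B1 = {a, b, c}  B2 = {b, c, d}  B3 = {c, d, f}  B4 = {c, e, f}  B5 = {c, e, g}
Tree: B1–B2, B2–B3, B3–B4, B4–B5

The largest bag has 3 vertices, giving width 2; this decomposition certifies tw(G) ≤ 2. For the lower bound, G contains the cycle c–a–b–d–f–e–g–c, so G is not a forest; only forests have treewidth ≤ 1, hence tw(G) ≥ 2. Hence tw(G) = 2 exactly.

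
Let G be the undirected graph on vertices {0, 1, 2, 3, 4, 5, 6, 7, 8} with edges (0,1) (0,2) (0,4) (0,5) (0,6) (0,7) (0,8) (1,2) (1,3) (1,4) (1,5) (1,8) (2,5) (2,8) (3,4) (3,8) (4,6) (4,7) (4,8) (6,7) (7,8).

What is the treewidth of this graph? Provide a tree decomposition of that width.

Each bag holds 4 vertices, so the decomposition has width 3, which upper-bounds the treewidth. Conversely, {0, 1, 2, 8} is a clique of size 4, and the vertices of any clique must share a bag in every tree decomposition; so some bag has ≥ 4 vertices and tw(G) ≥ 3. The upper and lower bounds meet at 3, so that is the treewidth.

Treewidth 3.
One such decomposition:
Bags: B1 = {0, 1, 4, 8}  B2 = {1, 3, 4, 8}  B3 = {0, 4, 7, 8}  B4 = {0, 4, 6, 7}  B5 = {0, 1, 2, 8}  B6 = {0, 1, 2, 5}
Tree: B1–B2, B1–B3, B3–B4, B1–B5, B5–B6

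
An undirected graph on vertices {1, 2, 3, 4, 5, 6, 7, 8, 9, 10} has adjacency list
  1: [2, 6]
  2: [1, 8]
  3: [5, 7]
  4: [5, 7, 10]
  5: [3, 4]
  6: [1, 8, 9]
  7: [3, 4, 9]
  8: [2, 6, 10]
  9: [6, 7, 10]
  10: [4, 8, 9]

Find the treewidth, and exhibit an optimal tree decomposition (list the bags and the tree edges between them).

Treewidth 2.
Bags: B1 = {3, 4, 5}  B2 = {3, 4, 7}  B3 = {4, 7, 10}  B4 = {7, 9, 10}  B5 = {8, 9, 10}  B6 = {6, 8, 9}  B7 = {2, 6, 8}  B8 = {1, 2, 6}
Tree: B1–B2, B2–B3, B3–B4, B4–B5, B5–B6, B6–B7, B7–B8

Each bag holds 3 vertices, so the decomposition has width 2, which upper-bounds the treewidth. Since 5–3–7–4–5 is a cycle in G, G is not acyclic. Forests are exactly the graphs of treewidth ≤ 1, so tw(G) ≥ 2. Combining the bounds, tw(G) = 2.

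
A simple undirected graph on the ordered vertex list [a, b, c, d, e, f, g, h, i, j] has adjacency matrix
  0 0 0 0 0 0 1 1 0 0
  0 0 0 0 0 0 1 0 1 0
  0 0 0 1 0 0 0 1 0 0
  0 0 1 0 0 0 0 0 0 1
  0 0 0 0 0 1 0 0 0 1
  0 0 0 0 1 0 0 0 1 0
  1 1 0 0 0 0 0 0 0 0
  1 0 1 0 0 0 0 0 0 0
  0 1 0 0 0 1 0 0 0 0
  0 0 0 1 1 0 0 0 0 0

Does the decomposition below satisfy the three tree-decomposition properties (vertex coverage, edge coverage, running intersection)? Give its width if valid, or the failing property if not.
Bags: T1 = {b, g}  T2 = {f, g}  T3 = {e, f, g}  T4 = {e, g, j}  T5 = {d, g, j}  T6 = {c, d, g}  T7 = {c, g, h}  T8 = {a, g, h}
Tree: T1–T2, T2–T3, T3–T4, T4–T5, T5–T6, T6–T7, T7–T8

No — vertex i appears in no bag.

A tree decomposition must satisfy three properties: every vertex lies in some bag; for every edge, both endpoints lie together in some bag; and for every vertex, the bags containing it form a connected subtree. Here vertex i appears in no bag, so the decomposition is invalid.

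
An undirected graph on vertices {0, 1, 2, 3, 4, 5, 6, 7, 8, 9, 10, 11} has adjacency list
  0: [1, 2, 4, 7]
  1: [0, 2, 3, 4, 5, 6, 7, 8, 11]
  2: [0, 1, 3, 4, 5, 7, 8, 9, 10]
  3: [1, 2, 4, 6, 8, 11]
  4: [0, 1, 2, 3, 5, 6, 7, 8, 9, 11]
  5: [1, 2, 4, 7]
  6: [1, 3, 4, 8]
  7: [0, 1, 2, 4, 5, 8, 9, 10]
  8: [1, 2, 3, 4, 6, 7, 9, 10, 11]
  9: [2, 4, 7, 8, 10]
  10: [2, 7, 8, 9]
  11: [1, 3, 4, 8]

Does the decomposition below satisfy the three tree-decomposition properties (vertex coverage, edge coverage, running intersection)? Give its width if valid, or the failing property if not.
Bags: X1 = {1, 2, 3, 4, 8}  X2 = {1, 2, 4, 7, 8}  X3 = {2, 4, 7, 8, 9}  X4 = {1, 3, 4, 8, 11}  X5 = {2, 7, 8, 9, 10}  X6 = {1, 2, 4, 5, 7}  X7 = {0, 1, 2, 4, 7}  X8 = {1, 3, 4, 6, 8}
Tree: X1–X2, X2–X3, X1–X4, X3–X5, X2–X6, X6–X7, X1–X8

Yes; width 4.

Every vertex of G appears in some bag (union = {0, 1, 2, 3, 4, 5, 6, 7, 8, 9, 10, 11}); every edge is covered by a bag; and for each vertex v the set of bags containing v is connected in the bag tree. The decomposition is therefore valid. The largest bag has 5 vertices, so the width is 4.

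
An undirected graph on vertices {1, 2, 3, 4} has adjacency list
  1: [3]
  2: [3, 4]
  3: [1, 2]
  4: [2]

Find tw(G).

A width-1 tree decomposition is:
Bags: B1 = {2, 4}  B2 = {2, 3}  B3 = {1, 3}
Tree: B1–B2, B2–B3
The largest bag has 2 vertices, giving width 1; this decomposition certifies tw(G) ≤ 1. Any graph with an edge has treewidth ≥ 1, and G has the edge 4–2. Therefore the treewidth is 1.

1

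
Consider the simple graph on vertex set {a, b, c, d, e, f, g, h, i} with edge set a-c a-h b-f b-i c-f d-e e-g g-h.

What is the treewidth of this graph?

A width-1 tree decomposition is:
Bags: B1 = {d, e}  B2 = {e, g}  B3 = {g, h}  B4 = {a, h}  B5 = {a, c}  B6 = {c, f}  B7 = {b, f}  B8 = {b, i}
Tree: B1–B2, B2–B3, B3–B4, B4–B5, B5–B6, B6–B7, B7–B8
Every bag has size at most 2, so the width is 2 − 1 = 1 and tw(G) ≤ 1. G has an edge, so its treewidth is at least 1. Combining the bounds, tw(G) = 1.

1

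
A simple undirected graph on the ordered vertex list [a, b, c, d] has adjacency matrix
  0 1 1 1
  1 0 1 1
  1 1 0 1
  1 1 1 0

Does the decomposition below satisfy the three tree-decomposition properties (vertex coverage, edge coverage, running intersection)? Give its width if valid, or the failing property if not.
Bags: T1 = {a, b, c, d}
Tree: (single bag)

Yes; width 3.

Vertex coverage: the bags together contain {a, b, c, d}, the full vertex set. Edge coverage: each edge of G has both endpoints in at least one bag. Running intersection: for every vertex, the bags containing it form a connected subtree. All three properties hold, so this is a valid tree decomposition of width max|bag| − 1 = 3, and hence tw(G) ≤ 3.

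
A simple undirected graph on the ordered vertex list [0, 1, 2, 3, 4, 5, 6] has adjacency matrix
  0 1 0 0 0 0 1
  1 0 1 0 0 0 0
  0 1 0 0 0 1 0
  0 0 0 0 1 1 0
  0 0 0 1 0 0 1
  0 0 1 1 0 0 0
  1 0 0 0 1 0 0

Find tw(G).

A width-2 tree decomposition is:
Bags: B1 = {3, 4, 5}  B2 = {4, 5, 6}  B3 = {0, 5, 6}  B4 = {0, 1, 5}  B5 = {1, 2, 5}
Tree: B1–B2, B2–B3, B3–B4, B4–B5
Every bag has size at most 3, so the width is 3 − 1 = 2 and tw(G) ≤ 2. The edges 5–3–4–6–0–1–2–5 form a cycle, so G is not a tree and its treewidth is at least 2. Combining the bounds, tw(G) = 2.

2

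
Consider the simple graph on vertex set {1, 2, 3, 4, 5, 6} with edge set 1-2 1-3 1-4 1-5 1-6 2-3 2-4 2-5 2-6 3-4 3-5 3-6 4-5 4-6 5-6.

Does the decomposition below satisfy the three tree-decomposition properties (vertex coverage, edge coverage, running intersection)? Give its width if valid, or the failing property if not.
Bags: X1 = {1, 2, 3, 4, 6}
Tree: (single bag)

No — vertex 5 appears in no bag.

A tree decomposition must satisfy three properties: every vertex lies in some bag; for every edge, both endpoints lie together in some bag; and for every vertex, the bags containing it form a connected subtree. Here vertex 5 appears in no bag, so the decomposition is invalid.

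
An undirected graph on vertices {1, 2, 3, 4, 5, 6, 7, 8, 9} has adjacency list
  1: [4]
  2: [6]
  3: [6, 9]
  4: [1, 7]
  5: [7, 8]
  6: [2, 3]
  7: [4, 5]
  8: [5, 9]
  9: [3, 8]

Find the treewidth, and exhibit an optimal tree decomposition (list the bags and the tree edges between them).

Treewidth 1.
Bags: B1 = {1, 4}  B2 = {4, 7}  B3 = {5, 7}  B4 = {5, 8}  B5 = {8, 9}  B6 = {3, 9}  B7 = {3, 6}  B8 = {2, 6}
Tree: B1–B2, B2–B3, B3–B4, B4–B5, B5–B6, B6–B7, B7–B8

The largest bag has 2 vertices, giving width 1; this decomposition certifies tw(G) ≤ 1. G has an edge, so its treewidth is at least 1. Therefore the treewidth is 1.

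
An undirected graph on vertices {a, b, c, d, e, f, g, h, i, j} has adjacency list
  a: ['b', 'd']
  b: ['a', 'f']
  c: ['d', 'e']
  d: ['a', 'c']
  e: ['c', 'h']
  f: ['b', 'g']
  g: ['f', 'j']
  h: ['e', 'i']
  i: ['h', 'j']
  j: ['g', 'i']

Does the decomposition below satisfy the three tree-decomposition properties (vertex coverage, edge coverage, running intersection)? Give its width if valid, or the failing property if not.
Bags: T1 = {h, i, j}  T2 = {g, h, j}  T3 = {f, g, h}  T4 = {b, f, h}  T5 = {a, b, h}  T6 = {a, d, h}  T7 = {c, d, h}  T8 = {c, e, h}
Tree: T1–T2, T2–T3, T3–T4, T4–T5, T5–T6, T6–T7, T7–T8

Yes; width 2.

Vertex coverage: the bags together contain {a, b, c, d, e, f, g, h, i, j}, the full vertex set. Edge coverage: each edge of G has both endpoints in at least one bag. Running intersection: for every vertex, the bags containing it form a connected subtree. All three properties hold, so this is a valid tree decomposition of width max|bag| − 1 = 2, and hence tw(G) ≤ 2.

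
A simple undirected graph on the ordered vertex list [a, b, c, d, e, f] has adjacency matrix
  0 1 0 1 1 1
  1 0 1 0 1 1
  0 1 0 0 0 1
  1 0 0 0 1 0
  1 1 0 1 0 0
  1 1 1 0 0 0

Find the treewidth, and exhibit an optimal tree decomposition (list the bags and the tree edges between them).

The largest bag has 3 vertices, giving width 2; this decomposition certifies tw(G) ≤ 2. On the other hand G contains the 3-clique {b, c, f}. A clique must lie in a single bag of any decomposition, so no decomposition can have width below 2. Therefore the treewidth is 2.

Treewidth 2.
One optimal decomposition is:
Bags: B1 = {a, b, e}  B2 = {a, d, e}  B3 = {a, b, f}  B4 = {b, c, f}
Tree: B1–B2, B1–B3, B3–B4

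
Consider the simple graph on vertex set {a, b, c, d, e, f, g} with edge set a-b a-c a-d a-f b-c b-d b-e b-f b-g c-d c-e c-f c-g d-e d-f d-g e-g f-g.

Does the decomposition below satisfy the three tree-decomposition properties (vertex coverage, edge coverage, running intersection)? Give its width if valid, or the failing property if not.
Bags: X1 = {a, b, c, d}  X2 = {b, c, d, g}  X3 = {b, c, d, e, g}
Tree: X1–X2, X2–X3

A tree decomposition must satisfy three properties: every vertex lies in some bag; for every edge, both endpoints lie together in some bag; and for every vertex, the bags containing it form a connected subtree. Here vertex f appears in no bag, so the decomposition is invalid.

No — vertex f appears in no bag.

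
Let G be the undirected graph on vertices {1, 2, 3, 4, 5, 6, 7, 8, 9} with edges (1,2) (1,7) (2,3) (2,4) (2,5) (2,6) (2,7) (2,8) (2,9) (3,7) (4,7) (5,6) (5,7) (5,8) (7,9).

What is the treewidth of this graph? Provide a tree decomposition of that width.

Treewidth 2.
One optimal decomposition is:
Bags: B1 = {2, 5, 8}  B2 = {2, 5, 7}  B3 = {2, 3, 7}  B4 = {2, 5, 6}  B5 = {2, 4, 7}  B6 = {2, 7, 9}  B7 = {1, 2, 7}
Tree: B1–B2, B2–B3, B1–B4, B2–B5, B3–B6, B3–B7

Each bag holds 3 vertices, so the decomposition has width 2, which upper-bounds the treewidth. On the other hand G contains the 3-clique {2, 5, 8}. A clique must lie in a single bag of any decomposition, so no decomposition can have width below 2. Combining the bounds, tw(G) = 2.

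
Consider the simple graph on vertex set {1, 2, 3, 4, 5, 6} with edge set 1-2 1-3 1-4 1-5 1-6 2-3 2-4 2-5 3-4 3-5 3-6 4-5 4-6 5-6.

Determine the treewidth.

4

A width-4 tree decomposition is:
Bags: B1 = {1, 3, 4, 5, 6}  B2 = {1, 2, 3, 4, 5}
Tree: B1–B2
Each bag holds 5 vertices, so the decomposition has width 4, which upper-bounds the treewidth. Conversely, {1, 2, 3, 4, 5} is a clique of size 5, and the vertices of any clique must share a bag in every tree decomposition; so some bag has ≥ 5 vertices and tw(G) ≥ 4. Hence tw(G) = 4 exactly.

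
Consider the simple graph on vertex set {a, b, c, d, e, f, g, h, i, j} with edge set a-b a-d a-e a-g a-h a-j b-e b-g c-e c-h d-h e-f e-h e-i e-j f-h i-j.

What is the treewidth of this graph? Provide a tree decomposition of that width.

Treewidth 2.
One such decomposition:
Bags: B1 = {a, e, h}  B2 = {a, b, e}  B3 = {a, b, g}  B4 = {a, d, h}  B5 = {a, e, j}  B6 = {c, e, h}  B7 = {e, i, j}  B8 = {e, f, h}
Tree: B1–B2, B2–B3, B1–B4, B1–B5, B1–B6, B5–B7, B1–B8

Every bag has size at most 3, so the width is 3 − 1 = 2 and tw(G) ≤ 2. For the lower bound, the 3 vertices {a, d, h} are pairwise adjacent, and any tree decomposition puts a clique entirely inside one bag — forcing width ≥ 2. Therefore the treewidth is 2.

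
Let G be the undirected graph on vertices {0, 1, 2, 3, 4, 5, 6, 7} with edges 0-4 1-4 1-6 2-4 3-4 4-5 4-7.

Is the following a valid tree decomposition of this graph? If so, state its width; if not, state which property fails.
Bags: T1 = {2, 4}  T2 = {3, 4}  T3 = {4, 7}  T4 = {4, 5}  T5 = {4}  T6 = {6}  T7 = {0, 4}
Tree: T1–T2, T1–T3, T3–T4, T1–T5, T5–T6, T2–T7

A tree decomposition must satisfy three properties: every vertex lies in some bag; for every edge, both endpoints lie together in some bag; and for every vertex, the bags containing it form a connected subtree. Here vertex 1 appears in no bag, so the decomposition is invalid.

No — vertex 1 appears in no bag.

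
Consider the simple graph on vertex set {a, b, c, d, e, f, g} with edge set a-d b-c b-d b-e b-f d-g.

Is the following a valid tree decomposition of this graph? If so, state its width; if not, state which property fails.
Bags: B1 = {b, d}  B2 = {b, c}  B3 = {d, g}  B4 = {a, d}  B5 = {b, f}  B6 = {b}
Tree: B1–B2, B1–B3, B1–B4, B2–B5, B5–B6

No — vertex e appears in no bag.

A tree decomposition must satisfy three properties: every vertex lies in some bag; for every edge, both endpoints lie together in some bag; and for every vertex, the bags containing it form a connected subtree. Here vertex e appears in no bag, so the decomposition is invalid.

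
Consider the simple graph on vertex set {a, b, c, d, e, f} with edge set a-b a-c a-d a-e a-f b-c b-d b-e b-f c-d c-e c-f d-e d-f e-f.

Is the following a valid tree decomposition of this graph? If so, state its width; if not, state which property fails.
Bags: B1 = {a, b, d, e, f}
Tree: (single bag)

No — vertex c appears in no bag.

A tree decomposition must satisfy three properties: every vertex lies in some bag; for every edge, both endpoints lie together in some bag; and for every vertex, the bags containing it form a connected subtree. Here vertex c appears in no bag, so the decomposition is invalid.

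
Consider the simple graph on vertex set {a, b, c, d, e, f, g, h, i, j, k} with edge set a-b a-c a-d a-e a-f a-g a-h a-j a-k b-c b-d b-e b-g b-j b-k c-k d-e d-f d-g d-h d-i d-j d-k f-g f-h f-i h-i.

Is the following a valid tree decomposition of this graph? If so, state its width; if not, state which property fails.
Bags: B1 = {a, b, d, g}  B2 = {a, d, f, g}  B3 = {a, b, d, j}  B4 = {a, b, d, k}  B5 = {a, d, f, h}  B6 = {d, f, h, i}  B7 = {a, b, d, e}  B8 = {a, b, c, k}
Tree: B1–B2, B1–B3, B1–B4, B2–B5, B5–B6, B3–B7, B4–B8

Yes; width 3.

Vertex coverage: the bags together contain {a, b, c, d, e, f, g, h, i, j, k}, the full vertex set. Edge coverage: each edge of G has both endpoints in at least one bag. Running intersection: for every vertex, the bags containing it form a connected subtree. All three properties hold, so this is a valid tree decomposition of width max|bag| − 1 = 3, and hence tw(G) ≤ 3.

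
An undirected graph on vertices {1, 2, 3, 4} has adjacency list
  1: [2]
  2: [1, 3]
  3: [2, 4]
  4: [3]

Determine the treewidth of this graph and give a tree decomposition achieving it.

Each bag holds 2 vertices, so the decomposition has width 1, which upper-bounds the treewidth. Since G has at least one edge (e.g. 1–2), it is not an edgeless graph, so tw(G) ≥ 1. Hence tw(G) = 1 exactly.

Treewidth 1.
One such decomposition:
Bags: B1 = {1, 2}  B2 = {2, 3}  B3 = {3, 4}
Tree: B1–B2, B2–B3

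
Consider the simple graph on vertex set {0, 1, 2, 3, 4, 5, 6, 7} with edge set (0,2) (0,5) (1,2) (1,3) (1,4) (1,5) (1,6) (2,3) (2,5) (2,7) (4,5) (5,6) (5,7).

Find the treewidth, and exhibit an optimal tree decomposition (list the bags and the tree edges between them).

Treewidth 2.
One such decomposition:
Bags: B1 = {0, 2, 5}  B2 = {1, 2, 5}  B3 = {2, 5, 7}  B4 = {1, 4, 5}  B5 = {1, 5, 6}  B6 = {1, 2, 3}
Tree: B1–B2, B1–B3, B2–B4, B4–B5, B2–B6

Every bag has size at most 3, so the width is 3 − 1 = 2 and tw(G) ≤ 2. On the other hand G contains the 3-clique {1, 2, 3}. A clique must lie in a single bag of any decomposition, so no decomposition can have width below 2. The upper and lower bounds meet at 2, so that is the treewidth.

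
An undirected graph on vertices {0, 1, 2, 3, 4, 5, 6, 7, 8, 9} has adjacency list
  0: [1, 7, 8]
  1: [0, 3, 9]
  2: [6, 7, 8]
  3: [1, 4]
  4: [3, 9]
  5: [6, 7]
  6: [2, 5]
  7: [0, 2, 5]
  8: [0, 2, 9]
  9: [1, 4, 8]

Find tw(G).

A width-2 tree decomposition is:
Bags: B1 = {5, 6, 7}  B2 = {2, 6, 7}  B3 = {0, 2, 7}  B4 = {0, 2, 8}  B5 = {0, 1, 8}  B6 = {1, 8, 9}  B7 = {1, 3, 9}  B8 = {3, 4, 9}
Tree: B1–B2, B2–B3, B3–B4, B4–B5, B5–B6, B6–B7, B7–B8
Each bag holds 3 vertices, so the decomposition has width 2, which upper-bounds the treewidth. For the lower bound, G contains the cycle 5–6–2–7–5, so G is not a forest; only forests have treewidth ≤ 1, hence tw(G) ≥ 2. The upper and lower bounds meet at 2, so that is the treewidth.

2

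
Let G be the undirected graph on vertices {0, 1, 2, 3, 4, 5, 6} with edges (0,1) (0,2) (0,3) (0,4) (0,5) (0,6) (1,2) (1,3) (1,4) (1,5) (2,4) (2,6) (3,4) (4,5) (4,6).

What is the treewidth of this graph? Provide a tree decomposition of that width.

Each bag holds 4 vertices, so the decomposition has width 3, which upper-bounds the treewidth. Conversely, {0, 1, 2, 4} is a clique of size 4, and the vertices of any clique must share a bag in every tree decomposition; so some bag has ≥ 4 vertices and tw(G) ≥ 3. Combining the bounds, tw(G) = 3.

Treewidth 3.
One such decomposition:
Bags: B1 = {0, 1, 4, 5}  B2 = {0, 1, 2, 4}  B3 = {0, 1, 3, 4}  B4 = {0, 2, 4, 6}
Tree: B1–B2, B2–B3, B2–B4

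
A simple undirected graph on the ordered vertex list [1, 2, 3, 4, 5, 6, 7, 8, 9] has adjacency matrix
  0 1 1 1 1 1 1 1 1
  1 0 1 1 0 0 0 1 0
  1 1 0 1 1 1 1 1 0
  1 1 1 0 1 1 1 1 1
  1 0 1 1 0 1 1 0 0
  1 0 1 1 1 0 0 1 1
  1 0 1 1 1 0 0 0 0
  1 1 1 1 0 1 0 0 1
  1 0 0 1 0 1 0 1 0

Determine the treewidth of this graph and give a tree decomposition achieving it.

Treewidth 4.
One such decomposition:
Bags: B1 = {1, 3, 4, 6, 8}  B2 = {1, 4, 6, 8, 9}  B3 = {1, 2, 3, 4, 8}  B4 = {1, 3, 4, 5, 6}  B5 = {1, 3, 4, 5, 7}
Tree: B1–B2, B1–B3, B1–B4, B4–B5

Each bag holds 5 vertices, so the decomposition has width 4, which upper-bounds the treewidth. On the other hand G contains the 5-clique {1, 4, 6, 8, 9}. A clique must lie in a single bag of any decomposition, so no decomposition can have width below 4. Therefore the treewidth is 4.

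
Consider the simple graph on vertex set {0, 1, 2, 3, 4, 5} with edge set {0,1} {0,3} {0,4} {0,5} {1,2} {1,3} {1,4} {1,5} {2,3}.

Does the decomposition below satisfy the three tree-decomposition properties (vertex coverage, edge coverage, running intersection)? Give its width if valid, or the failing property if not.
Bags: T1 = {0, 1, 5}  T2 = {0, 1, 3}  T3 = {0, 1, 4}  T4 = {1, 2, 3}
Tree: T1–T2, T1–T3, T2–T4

Yes; width 2.

Vertex coverage: the bags together contain {0, 1, 2, 3, 4, 5}, the full vertex set. Edge coverage: each edge of G has both endpoints in at least one bag. Running intersection: for every vertex, the bags containing it form a connected subtree. All three properties hold, so this is a valid tree decomposition of width max|bag| − 1 = 2, and hence tw(G) ≤ 2.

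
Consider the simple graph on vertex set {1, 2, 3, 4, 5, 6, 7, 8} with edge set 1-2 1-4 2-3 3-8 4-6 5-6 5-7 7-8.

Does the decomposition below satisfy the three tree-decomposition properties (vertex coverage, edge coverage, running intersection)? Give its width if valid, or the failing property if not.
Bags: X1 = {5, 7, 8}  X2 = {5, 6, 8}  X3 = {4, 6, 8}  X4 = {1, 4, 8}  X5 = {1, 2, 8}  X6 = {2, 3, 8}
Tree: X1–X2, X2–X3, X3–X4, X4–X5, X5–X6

Yes; width 2.

Every vertex of G appears in some bag (union = {1, 2, 3, 4, 5, 6, 7, 8}); every edge is covered by a bag; and for each vertex v the set of bags containing v is connected in the bag tree. The decomposition is therefore valid. The largest bag has 3 vertices, so the width is 2.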